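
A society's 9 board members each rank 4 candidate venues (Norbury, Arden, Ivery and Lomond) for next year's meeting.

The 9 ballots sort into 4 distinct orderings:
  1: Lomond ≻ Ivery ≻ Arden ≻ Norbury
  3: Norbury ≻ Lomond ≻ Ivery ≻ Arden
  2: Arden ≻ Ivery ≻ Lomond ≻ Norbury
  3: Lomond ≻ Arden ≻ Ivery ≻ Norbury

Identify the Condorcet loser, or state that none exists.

Norbury

Pairwise majorities:
Norbury vs Arden: Norbury preferred on 3 ballots; Arden wins 6–3.
Norbury–Ivery: Ivery 6–3.
Norbury vs Lomond: Norbury preferred on 3 ballots; Lomond wins 6–3.
Arden vs Ivery: Arden is ranked higher on 2+3 = 5 ballots, Ivery on 4. Arden wins 5–4.
Arden vs Lomond: Arden is ranked higher on 2 ballots, Lomond on 7. Lomond wins 7–2.
Ivery vs Lomond: 2 to 7, Lomond.
Norbury is beaten in every head-to-head and is the Condorcet loser.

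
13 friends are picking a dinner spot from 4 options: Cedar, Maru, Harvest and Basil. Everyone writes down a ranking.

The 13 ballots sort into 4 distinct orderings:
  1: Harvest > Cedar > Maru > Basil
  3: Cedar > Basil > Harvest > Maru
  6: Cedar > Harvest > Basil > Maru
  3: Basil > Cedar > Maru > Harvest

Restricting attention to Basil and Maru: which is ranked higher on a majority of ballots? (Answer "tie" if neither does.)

Ballots ranking Basil above Maru: 3 + 6 + 3 = 12.
Ballots ranking Maru above Basil: 13 − 12 = 1.
Basil wins the head-to-head 12–1.

Basil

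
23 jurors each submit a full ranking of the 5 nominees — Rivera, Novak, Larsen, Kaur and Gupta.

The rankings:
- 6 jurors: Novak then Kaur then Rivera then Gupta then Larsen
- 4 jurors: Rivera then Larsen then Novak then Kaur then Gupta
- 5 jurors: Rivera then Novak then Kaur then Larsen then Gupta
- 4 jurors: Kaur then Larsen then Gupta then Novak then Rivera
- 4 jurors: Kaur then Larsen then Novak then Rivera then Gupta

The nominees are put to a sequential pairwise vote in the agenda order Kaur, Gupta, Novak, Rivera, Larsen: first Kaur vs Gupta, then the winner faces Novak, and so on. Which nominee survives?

Round 1: Kaur vs Gupta — 23–0, Kaur advances.
Round 2: Kaur vs Novak — 8–15, Novak advances.
Round 3: Novak vs Rivera — 14–9, Novak advances.
Round 4: Novak vs Larsen — 11–12, Larsen advances.
The agenda winner is Larsen.

Larsen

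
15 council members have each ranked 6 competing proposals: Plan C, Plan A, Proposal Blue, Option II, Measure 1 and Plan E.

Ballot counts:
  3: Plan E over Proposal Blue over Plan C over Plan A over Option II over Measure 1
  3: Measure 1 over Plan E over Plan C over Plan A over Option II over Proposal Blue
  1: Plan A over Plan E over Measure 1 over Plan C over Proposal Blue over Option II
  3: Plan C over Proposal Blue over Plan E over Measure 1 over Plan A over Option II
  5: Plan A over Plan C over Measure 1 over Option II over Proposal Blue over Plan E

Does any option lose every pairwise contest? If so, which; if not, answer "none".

Head-to-head results (15 council members):
Plan C vs Plan A: Plan C preferred on 3+3+3 = 9 ballots; Plan C wins 9–6.
Plan C vs Proposal Blue: Plan C is ranked higher on 3+1+3+5 = 12 ballots, Proposal Blue on 3. Plan C wins 12–3.
Plan C–Option II: Plan C 15–0.
Plan C vs Measure 1: Plan C preferred on 3+3+5 = 11 ballots; Plan C wins 11–4.
Plan C vs Plan E: Plan C wins 8–7.
Plan A–Proposal Blue: Plan A 9–6.
Plan A vs Option II: 3+3+1+3+5 = 15 for Plan A, 0 for Option II — Plan A by 15–0.
Plan A vs Measure 1: Plan A is ranked higher on 3+1+5 = 9 ballots, Measure 1 on 6. Plan A wins 9–6.
Plan A vs Plan E: Plan A preferred on 1+5 = 6 ballots; Plan E wins 9–6.
Proposal Blue vs Option II: Option II, 8–7.
Proposal Blue vs Measure 1: Proposal Blue preferred on 3+3 = 6 ballots; Measure 1 wins 9–6.
Proposal Blue vs Plan E: Proposal Blue preferred on 3+5 = 8 ballots; Proposal Blue wins 8–7.
Option II vs Measure 1: Measure 1 wins 12–3.
Option II vs Plan E: Plan E wins 10–5.
Measure 1–Plan E: Measure 1 8–7.
No option is winless: Plan C beats Plan A; Plan A beats Proposal Blue; Proposal Blue beats Plan E; Option II beats Proposal Blue; Measure 1 beats Proposal Blue; Plan E beats Plan A. There is no Condorcet loser.

none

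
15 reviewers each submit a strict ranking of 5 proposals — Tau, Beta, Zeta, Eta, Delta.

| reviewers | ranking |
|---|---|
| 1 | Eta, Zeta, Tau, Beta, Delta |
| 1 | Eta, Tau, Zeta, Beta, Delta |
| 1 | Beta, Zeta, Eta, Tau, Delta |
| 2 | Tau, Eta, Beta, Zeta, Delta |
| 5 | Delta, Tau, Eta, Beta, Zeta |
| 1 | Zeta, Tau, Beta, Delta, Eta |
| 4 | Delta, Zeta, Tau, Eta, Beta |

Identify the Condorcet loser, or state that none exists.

Zeta

Head-to-head results (15 reviewers):
Tau–Beta: Tau 14–1.
Tau vs Zeta: 8 to 7, Tau.
Tau vs Eta: Tau is ranked higher on 2+5+1+4 = 12 ballots, Eta on 3. Tau wins 12–3.
Tau–Delta: Delta 9–6.
Beta vs Zeta: Beta, 8–7.
Beta vs Eta: 1+1 = 2 for Beta, 13 for Eta — Eta by 13–2.
Beta vs Delta: Beta is ranked higher on 1+1+1+2+1 = 6 ballots, Delta on 9. Delta wins 9–6.
Zeta–Eta: Eta 9–6.
Zeta vs Delta: 1+1+1+2+1 = 6 for Zeta, 9 for Delta — Delta by 9–6.
Eta vs Delta: Delta wins 10–5.
Only Zeta has no wins; Zeta is the Condorcet loser.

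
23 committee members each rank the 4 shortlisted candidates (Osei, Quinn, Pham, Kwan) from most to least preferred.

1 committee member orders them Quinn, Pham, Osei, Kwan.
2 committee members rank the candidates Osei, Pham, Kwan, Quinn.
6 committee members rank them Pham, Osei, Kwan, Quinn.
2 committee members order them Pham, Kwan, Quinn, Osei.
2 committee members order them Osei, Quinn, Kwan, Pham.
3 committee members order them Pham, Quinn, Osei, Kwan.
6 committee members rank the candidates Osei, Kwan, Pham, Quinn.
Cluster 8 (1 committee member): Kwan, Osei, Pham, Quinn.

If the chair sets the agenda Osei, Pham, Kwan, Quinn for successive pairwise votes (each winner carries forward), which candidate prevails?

Pham

Round 1: Osei vs Pham — 11–12, Pham advances.
Round 2: Pham vs Kwan — 14–9, Pham advances.
Round 3: Pham vs Quinn — 20–3, Pham advances.
The agenda winner is Pham.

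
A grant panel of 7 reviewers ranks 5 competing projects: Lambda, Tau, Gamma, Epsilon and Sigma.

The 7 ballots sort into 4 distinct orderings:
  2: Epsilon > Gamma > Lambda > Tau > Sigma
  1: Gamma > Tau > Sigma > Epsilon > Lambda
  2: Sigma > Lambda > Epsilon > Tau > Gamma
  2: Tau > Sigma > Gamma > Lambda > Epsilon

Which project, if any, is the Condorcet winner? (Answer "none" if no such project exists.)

Check each pair by majority over 7 ballots:
Lambda vs Tau: Lambda preferred on 2+2 = 4 ballots; Lambda wins 4–3.
Lambda vs Gamma: Lambda is ranked higher on 2 ballots, Gamma on 5. Gamma wins 5–2.
Lambda vs Epsilon: Lambda wins 4–3.
Lambda vs Sigma: Sigma wins 5–2.
Tau–Gamma: Tau 4–3.
Tau vs Epsilon: Epsilon, 4–3.
Tau–Sigma: Tau 5–2.
Gamma–Epsilon: Epsilon 4–3.
Gamma vs Sigma: Gamma is ranked higher on 2+1 = 3 ballots, Sigma on 4. Sigma wins 4–3.
Epsilon vs Sigma: Epsilon is ranked higher on 2 ballots, Sigma on 5. Sigma wins 5–2.
Every project loses at least once (Lambda loses to Gamma; Tau loses to Lambda; Gamma loses to Tau; Epsilon loses to Lambda; Sigma loses to Tau). The majority relation contains the cycle Lambda → Tau → Gamma → Lambda, so there is no Condorcet winner.

none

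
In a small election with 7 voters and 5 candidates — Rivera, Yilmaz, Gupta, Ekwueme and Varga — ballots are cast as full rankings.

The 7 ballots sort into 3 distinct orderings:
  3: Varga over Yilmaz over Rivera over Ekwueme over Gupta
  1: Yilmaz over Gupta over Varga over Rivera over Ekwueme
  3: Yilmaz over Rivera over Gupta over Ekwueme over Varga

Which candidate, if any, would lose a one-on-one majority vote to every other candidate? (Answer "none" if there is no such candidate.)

Ekwueme

Pairwise majorities:
Rivera vs Yilmaz: 0 to 7, Yilmaz.
Rivera vs Gupta: Rivera wins 6–1.
Rivera vs Ekwueme: Rivera is ranked higher on 3+1+3 = 7 ballots, Ekwueme on 0. Rivera wins 7–0.
Rivera–Varga: Varga 4–3.
Yilmaz–Gupta: Yilmaz 7–0.
Yilmaz vs Ekwueme: Yilmaz is ranked higher on 3+1+3 = 7 ballots, Ekwueme on 0. Yilmaz wins 7–0.
Yilmaz vs Varga: 4 to 3, Yilmaz.
Gupta vs Ekwueme: 1+3 = 4 for Gupta, 3 for Ekwueme — Gupta by 4–3.
Gupta vs Varga: 1+3 = 4 for Gupta, 3 for Varga — Gupta by 4–3.
Ekwueme–Varga: Varga 4–3.
Only Ekwueme has no wins; Ekwueme is the Condorcet loser.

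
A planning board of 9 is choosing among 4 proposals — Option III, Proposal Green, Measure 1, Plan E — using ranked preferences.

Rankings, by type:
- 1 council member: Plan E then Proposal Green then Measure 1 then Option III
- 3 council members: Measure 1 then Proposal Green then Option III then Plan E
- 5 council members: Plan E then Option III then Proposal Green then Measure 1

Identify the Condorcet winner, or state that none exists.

Head-to-head results (9 council members):
Option III–Proposal Green: Option III 5–4.
Option III–Measure 1: Option III 5–4.
Option III vs Plan E: Plan E, 6–3.
Proposal Green–Measure 1: Proposal Green 6–3.
Proposal Green–Plan E: Plan E 6–3.
Measure 1 vs Plan E: Plan E wins 6–3.
Plan E defeats every rival head-to-head and is the Condorcet winner.

Plan E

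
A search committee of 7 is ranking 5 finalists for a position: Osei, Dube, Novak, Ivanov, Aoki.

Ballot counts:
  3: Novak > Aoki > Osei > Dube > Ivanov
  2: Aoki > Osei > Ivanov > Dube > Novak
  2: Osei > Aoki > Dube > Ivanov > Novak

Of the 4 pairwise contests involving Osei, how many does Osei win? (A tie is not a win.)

3

Osei against each rival (7 committee members):
Osei vs Dube: Osei is ranked higher on 3+2+2 = 7 ballots, Dube on 0. Osei wins 7–0.
Osei vs Novak: Osei preferred on 2+2 = 4 ballots; Osei wins 4–3.
Osei vs Ivanov: 7 to 0, Osei.
Osei vs Aoki: Aoki wins 5–2.
Osei beats Dube, Novak, Ivanov; loses to Aoki — 3 pairwise wins.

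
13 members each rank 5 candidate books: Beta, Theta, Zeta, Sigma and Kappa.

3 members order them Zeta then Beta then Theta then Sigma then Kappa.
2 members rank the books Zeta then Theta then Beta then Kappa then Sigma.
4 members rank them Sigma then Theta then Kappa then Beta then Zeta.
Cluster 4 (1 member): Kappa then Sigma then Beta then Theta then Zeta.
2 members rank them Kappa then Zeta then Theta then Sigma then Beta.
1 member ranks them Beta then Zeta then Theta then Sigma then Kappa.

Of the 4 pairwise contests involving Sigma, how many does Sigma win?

2

Sigma against each rival (13 members):
Sigma–Beta: Sigma 7–6.
Sigma–Theta: Theta 8–5.
Sigma vs Zeta: Zeta wins 8–5.
Sigma vs Kappa: 8 to 5, Sigma.
Sigma beats Beta, Kappa; loses to Theta, Zeta — 2 pairwise wins.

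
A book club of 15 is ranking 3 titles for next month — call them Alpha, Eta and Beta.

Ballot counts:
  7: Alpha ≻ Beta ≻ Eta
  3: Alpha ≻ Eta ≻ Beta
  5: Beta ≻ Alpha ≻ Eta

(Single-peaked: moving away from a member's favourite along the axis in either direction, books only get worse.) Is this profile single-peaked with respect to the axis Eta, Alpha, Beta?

yes

Axis positions: Eta=1, Alpha=2, Beta=3.
Type 1 (peak Alpha at position 2): ranking walks positions 2-3-1, expanding outward from the peak — single-peaked.
Type 2 (peak Alpha at position 2): ranking walks positions 2-1-3, expanding outward from the peak — single-peaked.
Type 3 (peak Beta at position 3): ranking walks positions 3-2-1, expanding outward from the peak — single-peaked.
Every ranking is single-peaked on this axis.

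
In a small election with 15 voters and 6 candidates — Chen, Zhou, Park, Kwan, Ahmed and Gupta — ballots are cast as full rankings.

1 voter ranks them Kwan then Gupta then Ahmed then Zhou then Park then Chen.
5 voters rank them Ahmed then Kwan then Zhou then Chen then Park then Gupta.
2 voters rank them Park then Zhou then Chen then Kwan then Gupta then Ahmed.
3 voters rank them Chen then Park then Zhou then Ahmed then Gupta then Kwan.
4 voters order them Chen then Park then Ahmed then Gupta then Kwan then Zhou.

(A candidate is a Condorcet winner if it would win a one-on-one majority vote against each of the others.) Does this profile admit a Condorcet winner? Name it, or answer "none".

none

Head-to-head results (15 voters):
Chen–Zhou: Zhou 8–7.
Chen vs Park: Chen, 12–3.
Chen–Kwan: Chen 9–6.
Chen vs Ahmed: Chen, 9–6.
Chen–Gupta: Chen 14–1.
Zhou–Park: Park 9–6.
Zhou–Kwan: Kwan 10–5.
Zhou vs Ahmed: Ahmed wins 10–5.
Zhou vs Gupta: Zhou wins 10–5.
Park vs Kwan: Park, 9–6.
Park vs Ahmed: Park, 9–6.
Park vs Gupta: Park, 14–1.
Kwan vs Ahmed: Ahmed wins 12–3.
Kwan vs Gupta: Kwan, 8–7.
Ahmed vs Gupta: Ahmed wins 12–3.
No candidate is unbeaten: Chen loses to Zhou; Zhou loses to Park; Park loses to Chen; Kwan loses to Chen; Ahmed loses to Chen; Gupta loses to Chen. In particular Chen beats Park beats Zhou beats Chen is a majority cycle — no Condorcet winner exists.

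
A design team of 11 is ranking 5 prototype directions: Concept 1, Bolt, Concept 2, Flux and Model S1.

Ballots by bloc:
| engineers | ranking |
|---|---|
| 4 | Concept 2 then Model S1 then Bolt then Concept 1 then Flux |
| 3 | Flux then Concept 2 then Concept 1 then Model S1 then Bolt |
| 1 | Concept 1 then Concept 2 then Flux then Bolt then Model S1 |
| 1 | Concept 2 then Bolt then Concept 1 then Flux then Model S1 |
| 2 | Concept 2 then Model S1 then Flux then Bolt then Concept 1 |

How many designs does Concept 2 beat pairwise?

4

Concept 2 against each rival (11 engineers):
Concept 2 vs Concept 1: Concept 2, 10–1.
Concept 2 vs Bolt: Concept 2 is ranked higher on 4+3+1+1+2 = 11 ballots, Bolt on 0. Concept 2 wins 11–0.
Concept 2–Flux: Concept 2 8–3.
Concept 2 vs Model S1: 4+3+1+1+2 = 11 for Concept 2, 0 for Model S1 — Concept 2 by 11–0.
Concept 2 beats Concept 1, Bolt, Flux, Model S1 — 4 pairwise wins.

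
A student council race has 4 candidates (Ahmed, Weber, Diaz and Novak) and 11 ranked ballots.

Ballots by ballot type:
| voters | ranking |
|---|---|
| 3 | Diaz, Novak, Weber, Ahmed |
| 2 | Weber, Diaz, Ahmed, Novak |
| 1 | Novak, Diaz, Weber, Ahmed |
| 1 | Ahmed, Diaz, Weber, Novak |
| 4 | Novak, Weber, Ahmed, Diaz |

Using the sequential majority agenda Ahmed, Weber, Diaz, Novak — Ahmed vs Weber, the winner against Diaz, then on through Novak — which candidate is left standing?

Novak

Round 1: Ahmed vs Weber — 1–10, Weber advances.
Round 2: Weber vs Diaz — 6–5, Weber advances.
Round 3: Weber vs Novak — 3–8, Novak advances.
Novak survives the agenda.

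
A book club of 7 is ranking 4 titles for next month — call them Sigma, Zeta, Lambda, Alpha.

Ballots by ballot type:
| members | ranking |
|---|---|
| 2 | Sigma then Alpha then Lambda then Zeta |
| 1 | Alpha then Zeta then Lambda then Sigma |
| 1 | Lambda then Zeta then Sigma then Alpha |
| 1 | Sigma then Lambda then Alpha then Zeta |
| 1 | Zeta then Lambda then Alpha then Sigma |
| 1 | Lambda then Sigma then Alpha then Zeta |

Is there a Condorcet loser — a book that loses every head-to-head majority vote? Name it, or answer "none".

Zeta

Head-to-head results (7 members):
Sigma vs Zeta: 2+1+1 = 4 for Sigma, 3 for Zeta — Sigma by 4–3.
Sigma vs Lambda: Lambda wins 4–3.
Sigma vs Alpha: Sigma, 5–2.
Zeta vs Lambda: Lambda, 5–2.
Zeta vs Alpha: 1+1 = 2 for Zeta, 5 for Alpha — Alpha by 5–2.
Lambda vs Alpha: Lambda preferred on 1+1+1+1 = 4 ballots; Lambda wins 4–3.
Zeta is beaten in every head-to-head and is the Condorcet loser.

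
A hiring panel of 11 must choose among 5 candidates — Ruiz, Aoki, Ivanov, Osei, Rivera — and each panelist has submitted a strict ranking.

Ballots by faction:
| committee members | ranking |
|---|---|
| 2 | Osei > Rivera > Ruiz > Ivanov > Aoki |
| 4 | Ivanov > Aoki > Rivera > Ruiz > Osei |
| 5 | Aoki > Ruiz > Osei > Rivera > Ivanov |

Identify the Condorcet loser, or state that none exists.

Pairwise majorities:
Ruiz vs Aoki: Ruiz preferred on 2 ballots; Aoki wins 9–2.
Ruiz vs Ivanov: Ruiz, 7–4.
Ruiz vs Osei: 9 to 2, Ruiz.
Ruiz vs Rivera: Ruiz preferred on 5 ballots; Rivera wins 6–5.
Aoki–Ivanov: Ivanov 6–5.
Aoki vs Osei: Aoki wins 9–2.
Aoki vs Rivera: 9 to 2, Aoki.
Ivanov vs Osei: Ivanov is ranked higher on 4 ballots, Osei on 7. Osei wins 7–4.
Ivanov vs Rivera: Ivanov preferred on 4 ballots; Rivera wins 7–4.
Osei vs Rivera: Osei, 7–4.
No candidate is winless: Ruiz beats Ivanov; Aoki beats Ruiz; Ivanov beats Aoki; Osei beats Ivanov; Rivera beats Ruiz. There is no Condorcet loser.

none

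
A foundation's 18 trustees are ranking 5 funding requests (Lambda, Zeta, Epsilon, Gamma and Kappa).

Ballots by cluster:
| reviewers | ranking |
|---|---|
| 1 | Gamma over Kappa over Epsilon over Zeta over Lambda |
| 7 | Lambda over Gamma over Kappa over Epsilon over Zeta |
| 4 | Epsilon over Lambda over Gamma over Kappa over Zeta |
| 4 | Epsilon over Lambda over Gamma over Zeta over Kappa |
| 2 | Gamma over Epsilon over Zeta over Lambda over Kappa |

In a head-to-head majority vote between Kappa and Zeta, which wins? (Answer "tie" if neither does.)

Kappa

Ballots ranking Kappa above Zeta: 1 + 7 + 4 = 12.
Ballots ranking Zeta above Kappa: 18 − 12 = 6.
Kappa wins the head-to-head 12–6.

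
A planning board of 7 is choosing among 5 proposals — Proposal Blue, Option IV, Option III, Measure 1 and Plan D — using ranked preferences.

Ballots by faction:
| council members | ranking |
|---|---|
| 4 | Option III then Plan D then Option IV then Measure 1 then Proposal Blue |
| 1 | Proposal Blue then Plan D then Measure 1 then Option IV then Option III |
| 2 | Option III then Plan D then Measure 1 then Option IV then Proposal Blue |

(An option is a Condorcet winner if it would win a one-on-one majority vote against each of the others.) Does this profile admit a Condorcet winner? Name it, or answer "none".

Option III

Pairwise majorities:
Proposal Blue vs Option IV: Option IV, 6–1.
Proposal Blue vs Option III: 1 for Proposal Blue, 6 for Option III — Option III by 6–1.
Proposal Blue–Measure 1: Measure 1 6–1.
Proposal Blue vs Plan D: Plan D, 6–1.
Option IV vs Option III: Option IV is ranked higher on 1 ballot, Option III on 6. Option III wins 6–1.
Option IV–Measure 1: Option IV 4–3.
Option IV vs Plan D: 0 to 7, Plan D.
Option III vs Measure 1: Option III is ranked higher on 4+2 = 6 ballots, Measure 1 on 1. Option III wins 6–1.
Option III vs Plan D: Option III wins 6–1.
Measure 1 vs Plan D: Measure 1 preferred on 0 ballots; Plan D wins 7–0.
Option III beats each of Proposal Blue, Option IV, Measure 1, Plan D — Option III is the Condorcet winner.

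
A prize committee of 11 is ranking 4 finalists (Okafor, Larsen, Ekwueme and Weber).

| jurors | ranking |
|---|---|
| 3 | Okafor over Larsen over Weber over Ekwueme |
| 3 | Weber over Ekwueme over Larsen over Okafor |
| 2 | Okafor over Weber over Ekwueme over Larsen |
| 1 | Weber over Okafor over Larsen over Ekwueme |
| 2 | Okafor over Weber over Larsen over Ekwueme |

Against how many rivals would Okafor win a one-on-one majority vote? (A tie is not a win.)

Okafor against each rival (11 jurors):
Okafor vs Larsen: Okafor, 8–3.
Okafor–Ekwueme: Okafor 8–3.
Okafor vs Weber: Okafor, 7–4.
Okafor beats Larsen, Ekwueme, Weber — 3 pairwise wins.

3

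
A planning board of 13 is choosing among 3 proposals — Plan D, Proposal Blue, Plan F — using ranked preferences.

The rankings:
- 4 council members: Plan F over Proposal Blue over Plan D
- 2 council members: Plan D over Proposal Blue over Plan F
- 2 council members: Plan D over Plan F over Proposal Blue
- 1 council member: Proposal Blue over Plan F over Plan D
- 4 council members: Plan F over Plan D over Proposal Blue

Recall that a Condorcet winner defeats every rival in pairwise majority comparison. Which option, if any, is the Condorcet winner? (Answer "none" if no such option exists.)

Pairwise majorities:
Plan D vs Proposal Blue: Plan D wins 8–5.
Plan D vs Plan F: Plan F wins 9–4.
Proposal Blue–Plan F: Plan F 10–3.
Plan F defeats every rival head-to-head and is the Condorcet winner.

Plan F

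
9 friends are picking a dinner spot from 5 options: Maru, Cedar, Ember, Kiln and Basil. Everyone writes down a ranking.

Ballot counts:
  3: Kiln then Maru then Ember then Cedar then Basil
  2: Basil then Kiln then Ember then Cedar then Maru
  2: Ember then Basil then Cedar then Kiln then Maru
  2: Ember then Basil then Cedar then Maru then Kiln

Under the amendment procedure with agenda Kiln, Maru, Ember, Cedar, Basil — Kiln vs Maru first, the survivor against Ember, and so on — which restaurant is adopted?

Basil

Round 1: Kiln vs Maru — 7–2, Kiln advances.
Round 2: Kiln vs Ember — 5–4, Kiln advances.
Round 3: Kiln vs Cedar — 5–4, Kiln advances.
Round 4: Kiln vs Basil — 3–6, Basil advances.
Basil survives the agenda.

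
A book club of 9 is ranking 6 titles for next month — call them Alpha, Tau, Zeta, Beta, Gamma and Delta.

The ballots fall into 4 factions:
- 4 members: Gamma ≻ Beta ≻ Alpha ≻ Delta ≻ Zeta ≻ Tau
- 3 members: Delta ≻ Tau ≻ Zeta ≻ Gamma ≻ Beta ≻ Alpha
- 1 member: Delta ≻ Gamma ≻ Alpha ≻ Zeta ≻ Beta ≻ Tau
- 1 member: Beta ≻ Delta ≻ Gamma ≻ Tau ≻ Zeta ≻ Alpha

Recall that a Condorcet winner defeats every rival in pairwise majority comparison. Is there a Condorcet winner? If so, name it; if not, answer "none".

none

Check each pair by majority over 9 ballots:
Alpha vs Tau: Alpha preferred on 4+1 = 5 ballots; Alpha wins 5–4.
Alpha–Zeta: Alpha 5–4.
Alpha vs Beta: Beta wins 8–1.
Alpha vs Gamma: Alpha preferred on 0 ballots; Gamma wins 9–0.
Alpha vs Delta: 4 to 5, Delta.
Tau vs Zeta: Tau preferred on 3+1 = 4 ballots; Zeta wins 5–4.
Tau vs Beta: Beta, 6–3.
Tau vs Gamma: 3 for Tau, 6 for Gamma — Gamma by 6–3.
Tau vs Delta: Delta, 9–0.
Zeta vs Beta: 3+1 = 4 for Zeta, 5 for Beta — Beta by 5–4.
Zeta vs Gamma: Gamma, 6–3.
Zeta vs Delta: 0 to 9, Delta.
Beta–Gamma: Gamma 8–1.
Beta vs Delta: 4+1 = 5 for Beta, 4 for Delta — Beta by 5–4.
Gamma–Delta: Delta 5–4.
Each book drops at least one matchup (Alpha loses to Beta; Tau loses to Alpha; Zeta loses to Alpha; Beta loses to Gamma; Gamma loses to Delta; Delta loses to Beta); the cycle Beta > Delta > Gamma > Beta rules out a Condorcet winner.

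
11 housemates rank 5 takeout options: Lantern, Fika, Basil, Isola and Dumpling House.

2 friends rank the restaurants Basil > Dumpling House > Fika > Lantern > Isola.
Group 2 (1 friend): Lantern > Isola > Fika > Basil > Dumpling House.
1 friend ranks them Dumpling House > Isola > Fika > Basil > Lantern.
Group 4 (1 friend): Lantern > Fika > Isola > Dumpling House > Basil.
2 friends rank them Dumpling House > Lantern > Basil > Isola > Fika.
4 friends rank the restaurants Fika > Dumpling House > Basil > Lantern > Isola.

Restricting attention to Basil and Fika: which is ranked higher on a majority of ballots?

Ballots ranking Basil above Fika: 2 + 2 = 4.
Ballots ranking Fika above Basil: 11 − 4 = 7.
Fika wins the head-to-head 7–4.

Fika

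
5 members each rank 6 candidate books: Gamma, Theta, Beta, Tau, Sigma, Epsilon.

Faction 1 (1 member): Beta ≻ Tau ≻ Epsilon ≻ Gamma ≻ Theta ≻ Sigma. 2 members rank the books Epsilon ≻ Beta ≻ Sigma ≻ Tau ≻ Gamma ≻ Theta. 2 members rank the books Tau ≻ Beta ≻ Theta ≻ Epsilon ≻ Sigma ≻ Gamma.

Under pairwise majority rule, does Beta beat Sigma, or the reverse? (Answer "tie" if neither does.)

Ballots ranking Beta above Sigma: 1 + 2 + 2 = 5.
Ballots ranking Sigma above Beta: 5 − 5 = 0.
Beta wins the head-to-head 5–0.

Beta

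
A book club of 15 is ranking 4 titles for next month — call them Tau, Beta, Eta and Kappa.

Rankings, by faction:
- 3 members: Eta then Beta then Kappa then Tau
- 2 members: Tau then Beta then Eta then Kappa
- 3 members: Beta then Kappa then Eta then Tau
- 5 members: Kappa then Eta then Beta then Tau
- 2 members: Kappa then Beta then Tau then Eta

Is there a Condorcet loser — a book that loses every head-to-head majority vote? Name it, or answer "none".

Tau

Head-to-head results (15 members):
Tau–Beta: Beta 13–2.
Tau–Eta: Eta 11–4.
Tau–Kappa: Kappa 13–2.
Beta vs Eta: Beta is ranked higher on 2+3+2 = 7 ballots, Eta on 8. Eta wins 8–7.
Beta–Kappa: Beta 8–7.
Eta vs Kappa: Kappa wins 10–5.
Tau is beaten in every head-to-head and is the Condorcet loser.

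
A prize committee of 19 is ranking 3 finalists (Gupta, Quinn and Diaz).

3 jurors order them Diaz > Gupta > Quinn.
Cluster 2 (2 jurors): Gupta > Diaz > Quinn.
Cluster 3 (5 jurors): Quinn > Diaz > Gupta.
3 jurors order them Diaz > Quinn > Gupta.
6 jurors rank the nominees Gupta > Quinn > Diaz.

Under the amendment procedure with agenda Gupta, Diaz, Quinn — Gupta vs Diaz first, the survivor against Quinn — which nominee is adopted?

Quinn

Round 1: Gupta vs Diaz — 8–11, Diaz advances.
Round 2: Diaz vs Quinn — 8–11, Quinn advances.
The agenda winner is Quinn.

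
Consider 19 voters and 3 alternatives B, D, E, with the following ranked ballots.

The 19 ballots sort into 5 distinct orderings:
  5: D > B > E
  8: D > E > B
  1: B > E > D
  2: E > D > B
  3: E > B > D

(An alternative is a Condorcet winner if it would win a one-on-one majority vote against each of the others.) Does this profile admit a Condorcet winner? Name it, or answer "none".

Head-to-head results (19 voters):
B–D: D 15–4.
B–E: E 13–6.
D–E: D 13–6.
D beats each of B, E — D is the Condorcet winner.

D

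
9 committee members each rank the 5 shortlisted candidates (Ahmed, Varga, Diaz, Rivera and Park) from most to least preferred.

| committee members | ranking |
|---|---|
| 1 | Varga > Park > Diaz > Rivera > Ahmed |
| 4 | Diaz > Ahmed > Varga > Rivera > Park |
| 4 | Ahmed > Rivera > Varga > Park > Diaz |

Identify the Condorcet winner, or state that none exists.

Head-to-head results (9 committee members):
Ahmed vs Varga: 4+4 = 8 for Ahmed, 1 for Varga — Ahmed by 8–1.
Ahmed vs Diaz: Ahmed is ranked higher on 4 ballots, Diaz on 5. Diaz wins 5–4.
Ahmed vs Rivera: Ahmed is ranked higher on 4+4 = 8 ballots, Rivera on 1. Ahmed wins 8–1.
Ahmed vs Park: 8 to 1, Ahmed.
Varga vs Diaz: Varga preferred on 1+4 = 5 ballots; Varga wins 5–4.
Varga vs Rivera: Varga preferred on 1+4 = 5 ballots; Varga wins 5–4.
Varga vs Park: 9 to 0, Varga.
Diaz vs Rivera: Diaz preferred on 1+4 = 5 ballots; Diaz wins 5–4.
Diaz vs Park: 4 to 5, Park.
Rivera vs Park: 4+4 = 8 for Rivera, 1 for Park — Rivera by 8–1.
Each candidate drops at least one matchup (Ahmed loses to Diaz; Varga loses to Ahmed; Diaz loses to Varga; Rivera loses to Ahmed; Park loses to Ahmed); the cycle Ahmed → Varga → Diaz → Ahmed rules out a Condorcet winner.

none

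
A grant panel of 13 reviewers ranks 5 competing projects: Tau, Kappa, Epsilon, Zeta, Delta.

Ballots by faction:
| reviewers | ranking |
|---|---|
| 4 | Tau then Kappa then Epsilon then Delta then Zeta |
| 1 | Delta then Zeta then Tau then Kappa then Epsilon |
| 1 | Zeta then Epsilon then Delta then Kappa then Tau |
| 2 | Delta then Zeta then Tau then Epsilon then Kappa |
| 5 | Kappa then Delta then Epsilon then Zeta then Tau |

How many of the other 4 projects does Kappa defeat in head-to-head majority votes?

3

Kappa against each rival (13 reviewers):
Kappa vs Tau: Tau wins 7–6.
Kappa–Epsilon: Kappa 10–3.
Kappa–Zeta: Kappa 9–4.
Kappa vs Delta: Kappa, 9–4.
Kappa beats Epsilon, Zeta, Delta; loses to Tau — 3 pairwise wins.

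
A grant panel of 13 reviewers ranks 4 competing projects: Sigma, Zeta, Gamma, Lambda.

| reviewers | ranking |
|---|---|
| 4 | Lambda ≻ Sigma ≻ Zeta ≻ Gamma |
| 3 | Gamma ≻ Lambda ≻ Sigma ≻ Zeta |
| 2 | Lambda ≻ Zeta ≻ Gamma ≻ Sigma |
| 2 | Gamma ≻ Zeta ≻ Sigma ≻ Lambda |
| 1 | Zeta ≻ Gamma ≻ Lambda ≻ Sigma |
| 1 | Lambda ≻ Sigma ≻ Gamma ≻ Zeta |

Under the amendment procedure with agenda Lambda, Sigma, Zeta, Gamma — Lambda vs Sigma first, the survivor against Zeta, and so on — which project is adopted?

Lambda

Round 1: Lambda vs Sigma — 11–2, Lambda advances.
Round 2: Lambda vs Zeta — 10–3, Lambda advances.
Round 3: Lambda vs Gamma — 7–6, Lambda advances.
The agenda winner is Lambda.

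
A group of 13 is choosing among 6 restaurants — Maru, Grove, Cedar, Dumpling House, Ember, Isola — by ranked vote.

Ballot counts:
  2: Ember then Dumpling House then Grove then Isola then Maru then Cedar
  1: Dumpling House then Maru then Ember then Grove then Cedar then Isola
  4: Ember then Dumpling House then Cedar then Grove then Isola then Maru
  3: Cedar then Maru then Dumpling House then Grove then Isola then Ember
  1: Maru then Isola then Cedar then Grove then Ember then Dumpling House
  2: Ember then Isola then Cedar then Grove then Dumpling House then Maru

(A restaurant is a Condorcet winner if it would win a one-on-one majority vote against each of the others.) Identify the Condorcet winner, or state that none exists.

Head-to-head results (13 friends):
Maru–Grove: Grove 8–5.
Maru vs Cedar: Cedar, 9–4.
Maru–Dumpling House: Dumpling House 9–4.
Maru vs Ember: Ember wins 8–5.
Maru–Isola: Isola 8–5.
Grove vs Cedar: Cedar, 10–3.
Grove vs Dumpling House: Dumpling House wins 10–3.
Grove vs Ember: Ember wins 9–4.
Grove vs Isola: Grove, 10–3.
Cedar vs Dumpling House: Dumpling House, 7–6.
Cedar vs Ember: Ember wins 9–4.
Cedar vs Isola: Cedar wins 8–5.
Dumpling House vs Ember: Ember, 9–4.
Dumpling House vs Isola: Dumpling House, 10–3.
Ember vs Isola: Ember wins 9–4.
Ember defeats every rival head-to-head and is the Condorcet winner.

Ember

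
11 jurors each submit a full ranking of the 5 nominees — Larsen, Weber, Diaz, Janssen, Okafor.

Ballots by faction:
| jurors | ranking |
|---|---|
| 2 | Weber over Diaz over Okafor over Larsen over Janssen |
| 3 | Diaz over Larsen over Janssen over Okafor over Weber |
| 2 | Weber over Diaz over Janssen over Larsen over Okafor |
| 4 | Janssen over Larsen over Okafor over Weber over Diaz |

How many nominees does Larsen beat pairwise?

Larsen against each rival (11 jurors):
Larsen vs Weber: 3+4 = 7 for Larsen, 4 for Weber — Larsen by 7–4.
Larsen vs Diaz: Larsen is ranked higher on 4 ballots, Diaz on 7. Diaz wins 7–4.
Larsen–Janssen: Janssen 6–5.
Larsen vs Okafor: Larsen wins 9–2.
Larsen beats Weber, Okafor; loses to Diaz, Janssen — 2 pairwise wins.

2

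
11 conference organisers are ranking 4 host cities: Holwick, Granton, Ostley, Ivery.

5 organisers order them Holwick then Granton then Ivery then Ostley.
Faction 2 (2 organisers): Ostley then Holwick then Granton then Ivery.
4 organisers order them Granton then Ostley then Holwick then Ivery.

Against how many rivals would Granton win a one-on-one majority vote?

2

Granton against each rival (11 organisers):
Granton vs Holwick: Holwick, 7–4.
Granton vs Ostley: Granton, 9–2.
Granton–Ivery: Granton 11–0.
Granton beats Ostley, Ivery; loses to Holwick — 2 pairwise wins.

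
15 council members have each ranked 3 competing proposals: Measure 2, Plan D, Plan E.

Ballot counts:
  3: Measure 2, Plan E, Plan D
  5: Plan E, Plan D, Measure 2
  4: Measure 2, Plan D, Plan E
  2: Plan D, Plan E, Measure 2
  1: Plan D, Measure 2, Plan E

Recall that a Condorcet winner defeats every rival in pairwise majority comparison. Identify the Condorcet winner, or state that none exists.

Pairwise majorities:
Measure 2 vs Plan D: Measure 2 is ranked higher on 3+4 = 7 ballots, Plan D on 8. Plan D wins 8–7.
Measure 2 vs Plan E: Measure 2 preferred on 3+4+1 = 8 ballots; Measure 2 wins 8–7.
Plan D vs Plan E: 4+2+1 = 7 for Plan D, 8 for Plan E — Plan E by 8–7.
Every option loses at least once (Measure 2 loses to Plan D; Plan D loses to Plan E; Plan E loses to Measure 2). The majority relation contains the cycle Measure 2 → Plan E → Plan D → Measure 2, so there is no Condorcet winner.

none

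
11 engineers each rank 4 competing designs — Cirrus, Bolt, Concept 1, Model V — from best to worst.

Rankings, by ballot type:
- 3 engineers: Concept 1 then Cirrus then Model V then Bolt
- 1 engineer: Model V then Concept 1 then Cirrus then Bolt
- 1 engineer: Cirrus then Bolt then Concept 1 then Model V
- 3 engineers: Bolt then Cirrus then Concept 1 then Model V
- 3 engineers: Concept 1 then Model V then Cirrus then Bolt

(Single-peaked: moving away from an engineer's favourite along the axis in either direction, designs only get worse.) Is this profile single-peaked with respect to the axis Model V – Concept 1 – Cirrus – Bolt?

yes

Axis positions: Model V=1, Concept 1=2, Cirrus=3, Bolt=4.
Ballot type 1 (peak Concept 1 at position 2): ranking walks positions 2-3-1-4, expanding outward from the peak — single-peaked.
Ballot type 2 (peak Model V at position 1): ranking walks positions 1-2-3-4, expanding outward from the peak — single-peaked.
Ballot type 3 (peak Cirrus at position 3): ranking walks positions 3-4-2-1, expanding outward from the peak — single-peaked.
Ballot type 4 (peak Bolt at position 4): ranking walks positions 4-3-2-1, expanding outward from the peak — single-peaked.
Ballot type 5 (peak Concept 1 at position 2): ranking walks positions 2-1-3-4, expanding outward from the peak — single-peaked.
Every ranking is single-peaked on this axis.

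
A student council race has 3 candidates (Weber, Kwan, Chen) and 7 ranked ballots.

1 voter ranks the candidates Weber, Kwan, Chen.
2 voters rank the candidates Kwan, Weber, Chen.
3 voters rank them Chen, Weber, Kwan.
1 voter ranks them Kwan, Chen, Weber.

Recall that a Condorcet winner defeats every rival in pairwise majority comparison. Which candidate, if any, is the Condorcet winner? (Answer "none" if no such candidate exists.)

none

Check each pair by majority over 7 ballots:
Weber vs Kwan: Weber, 4–3.
Weber–Chen: Chen 4–3.
Kwan vs Chen: Kwan preferred on 1+2+1 = 4 ballots; Kwan wins 4–3.
Every candidate loses at least once (Weber loses to Chen; Kwan loses to Weber; Chen loses to Kwan). The majority relation contains the cycle Weber beats Kwan beats Chen beats Weber, so there is no Condorcet winner.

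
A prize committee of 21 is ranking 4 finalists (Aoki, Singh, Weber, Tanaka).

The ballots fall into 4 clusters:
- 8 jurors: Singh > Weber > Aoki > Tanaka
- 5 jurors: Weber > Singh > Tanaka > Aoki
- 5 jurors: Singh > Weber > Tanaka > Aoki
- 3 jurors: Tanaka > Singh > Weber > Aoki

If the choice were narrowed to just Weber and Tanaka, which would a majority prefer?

Ballots ranking Weber above Tanaka: 8 + 5 + 5 = 18.
Ballots ranking Tanaka above Weber: 21 − 18 = 3.
Weber wins the head-to-head 18–3.

Weber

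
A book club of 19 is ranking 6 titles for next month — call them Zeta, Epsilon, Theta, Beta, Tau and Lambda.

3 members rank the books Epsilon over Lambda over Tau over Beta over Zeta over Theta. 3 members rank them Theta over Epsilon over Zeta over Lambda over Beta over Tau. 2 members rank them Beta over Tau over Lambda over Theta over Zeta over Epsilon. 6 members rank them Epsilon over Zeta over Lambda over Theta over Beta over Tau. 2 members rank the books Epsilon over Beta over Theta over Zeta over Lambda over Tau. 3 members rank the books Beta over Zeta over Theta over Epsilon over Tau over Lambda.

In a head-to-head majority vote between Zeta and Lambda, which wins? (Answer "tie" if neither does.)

Zeta

Ballots ranking Zeta above Lambda: 3 + 6 + 2 + 3 = 14.
Ballots ranking Lambda above Zeta: 19 − 14 = 5.
Zeta wins the head-to-head 14–5.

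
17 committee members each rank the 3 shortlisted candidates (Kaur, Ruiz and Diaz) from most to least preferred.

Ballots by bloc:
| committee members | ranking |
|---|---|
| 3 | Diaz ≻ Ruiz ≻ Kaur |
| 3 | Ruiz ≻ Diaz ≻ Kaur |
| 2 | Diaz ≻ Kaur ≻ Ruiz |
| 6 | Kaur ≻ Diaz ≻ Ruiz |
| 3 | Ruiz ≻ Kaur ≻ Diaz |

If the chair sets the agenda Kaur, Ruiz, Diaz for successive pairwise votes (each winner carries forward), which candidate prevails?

Diaz

Round 1: Kaur vs Ruiz — 8–9, Ruiz advances.
Round 2: Ruiz vs Diaz — 6–11, Diaz advances.
The agenda winner is Diaz.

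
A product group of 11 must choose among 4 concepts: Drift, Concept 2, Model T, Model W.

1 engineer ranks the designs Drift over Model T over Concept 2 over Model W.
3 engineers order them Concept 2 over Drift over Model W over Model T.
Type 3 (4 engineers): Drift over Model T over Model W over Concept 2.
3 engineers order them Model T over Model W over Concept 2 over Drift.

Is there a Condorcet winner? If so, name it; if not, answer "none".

none

Check each pair by majority over 11 ballots:
Drift vs Concept 2: 1+4 = 5 for Drift, 6 for Concept 2 — Concept 2 by 6–5.
Drift vs Model T: Drift is ranked higher on 1+3+4 = 8 ballots, Model T on 3. Drift wins 8–3.
Drift vs Model W: 1+3+4 = 8 for Drift, 3 for Model W — Drift by 8–3.
Concept 2 vs Model T: 3 for Concept 2, 8 for Model T — Model T by 8–3.
Concept 2 vs Model W: 1+3 = 4 for Concept 2, 7 for Model W — Model W by 7–4.
Model T vs Model W: Model T is ranked higher on 1+4+3 = 8 ballots, Model W on 3. Model T wins 8–3.
Every design loses at least once (Drift loses to Concept 2; Concept 2 loses to Model T; Model T loses to Drift; Model W loses to Drift). The majority relation contains the cycle Drift → Model T → Concept 2 → Drift, so there is no Condorcet winner.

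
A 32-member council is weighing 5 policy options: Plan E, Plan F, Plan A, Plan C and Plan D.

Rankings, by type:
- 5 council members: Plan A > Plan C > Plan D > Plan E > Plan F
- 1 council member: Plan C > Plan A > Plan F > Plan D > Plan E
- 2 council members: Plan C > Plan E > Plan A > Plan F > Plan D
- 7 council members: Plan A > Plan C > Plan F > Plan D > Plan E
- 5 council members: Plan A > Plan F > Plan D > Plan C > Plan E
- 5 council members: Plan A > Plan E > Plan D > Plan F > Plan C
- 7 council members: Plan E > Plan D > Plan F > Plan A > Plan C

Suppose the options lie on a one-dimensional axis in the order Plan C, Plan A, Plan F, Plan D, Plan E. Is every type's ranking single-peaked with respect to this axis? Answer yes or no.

Axis positions: Plan C=1, Plan A=2, Plan F=3, Plan D=4, Plan E=5.
Type 1: ranking walks positions 2-1-4-5-3; Plan D is ranked above Plan F even though Plan F lies between Plan D and the peak Plan A on the axis — preferences dip and rise again. Not single-peaked.
Type 2 (peak Plan C at position 1): ranking walks positions 1-2-3-4-5, expanding outward from the peak — single-peaked.
Type 3: ranking walks positions 1-5-2-3-4; Plan E is ranked above Plan A even though Plan A lies between Plan E and the peak Plan C on the axis — preferences dip and rise again. Not single-peaked.
Type 4 (peak Plan A at position 2): ranking walks positions 2-1-3-4-5, expanding outward from the peak — single-peaked.
Type 5 (peak Plan A at position 2): ranking walks positions 2-3-4-1-5, expanding outward from the peak — single-peaked.
Type 6: ranking walks positions 2-5-4-3-1; Plan E is ranked above Plan F even though Plan F lies between Plan E and the peak Plan A on the axis — preferences dip and rise again. Not single-peaked.
Type 7 (peak Plan E at position 5): ranking walks positions 5-4-3-2-1, expanding outward from the peak — single-peaked.
Type 1 violates single-peakedness, so the profile is not single-peaked on this axis.

no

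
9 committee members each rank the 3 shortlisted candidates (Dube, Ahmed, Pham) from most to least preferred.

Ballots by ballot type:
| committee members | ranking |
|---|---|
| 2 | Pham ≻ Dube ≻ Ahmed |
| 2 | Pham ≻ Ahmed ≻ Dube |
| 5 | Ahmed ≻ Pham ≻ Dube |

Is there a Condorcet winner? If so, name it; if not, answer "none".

Head-to-head results (9 committee members):
Dube vs Ahmed: Ahmed, 7–2.
Dube vs Pham: Pham, 9–0.
Ahmed–Pham: Ahmed 5–4.
Ahmed wins every pairwise contest, so Ahmed is the Condorcet winner.

Ahmed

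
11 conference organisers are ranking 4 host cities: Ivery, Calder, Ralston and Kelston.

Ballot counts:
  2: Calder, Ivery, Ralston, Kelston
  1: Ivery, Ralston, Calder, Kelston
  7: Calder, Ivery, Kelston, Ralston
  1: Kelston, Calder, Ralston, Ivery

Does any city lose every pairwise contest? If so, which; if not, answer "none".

Pairwise majorities:
Ivery vs Calder: 1 to 10, Calder.
Ivery vs Ralston: Ivery preferred on 2+1+7 = 10 ballots; Ivery wins 10–1.
Ivery vs Kelston: Ivery, 10–1.
Calder vs Ralston: Calder, 10–1.
Calder vs Kelston: 2+1+7 = 10 for Calder, 1 for Kelston — Calder by 10–1.
Ralston vs Kelston: 3 to 8, Kelston.
Ralston loses to every other city — it is the Condorcet loser.

Ralston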